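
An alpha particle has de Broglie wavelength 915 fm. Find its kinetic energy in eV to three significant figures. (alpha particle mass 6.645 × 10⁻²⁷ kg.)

KE = 246 eV

p = h/λ = 6.626 × 10⁻³⁴ / 9.150 × 10⁻¹³ = 7.242 × 10⁻²² kg·m/s.
KE = p²/(2m) = (7.242 × 10⁻²²)² / (2 × 6.645 × 10⁻²⁷) = 3.946 × 10⁻¹⁷ J = 246 eV.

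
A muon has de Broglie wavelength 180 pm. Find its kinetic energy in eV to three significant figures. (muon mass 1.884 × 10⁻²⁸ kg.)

KE = 0.224 eV

p = h/λ = 6.626 × 10⁻³⁴ / 1.800 × 10⁻¹⁰ = 3.681 × 10⁻²⁴ kg·m/s.
KE = p²/(2m) = (3.681 × 10⁻²⁴)² / (2 × 1.884 × 10⁻²⁸) = 3.596 × 10⁻²⁰ J = 0.224 eV.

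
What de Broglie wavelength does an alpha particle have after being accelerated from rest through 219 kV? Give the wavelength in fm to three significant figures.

KE = 2eV = 2 × 1.602 × 10⁻¹⁹ × 2.190 × 10⁵ = 7.017 × 10⁻¹⁴ J.
p = √(2mKE) = √(2 × 6.645 × 10⁻²⁷ × 7.017 × 10⁻¹⁴) = 3.054 × 10⁻²⁰ kg·m/s.
λ = h/p = 6.626 × 10⁻³⁴ / 3.054 × 10⁻²⁰ = 2.17 × 10⁻¹⁴ m = 21.7 fm.

λ = 21.7 fm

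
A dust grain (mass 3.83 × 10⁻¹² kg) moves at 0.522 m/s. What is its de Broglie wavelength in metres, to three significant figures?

p = mv = 3.83 × 10⁻¹² × 0.522 = 1.999 × 10⁻¹² kg·m/s.
λ = h/p = 6.626 × 10⁻³⁴ / 1.999 × 10⁻¹² = 3.31 × 10⁻²² m.

λ = 3.31 × 10⁻²² m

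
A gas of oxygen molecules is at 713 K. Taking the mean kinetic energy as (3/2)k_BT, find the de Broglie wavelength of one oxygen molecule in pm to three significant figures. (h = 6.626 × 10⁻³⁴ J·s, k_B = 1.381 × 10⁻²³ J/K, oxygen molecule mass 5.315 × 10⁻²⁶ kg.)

λ = 16.7 pm

KE = (3/2)k_BT = 1.5 × 1.381 × 10⁻²³ × 713 = 1.477 × 10⁻²⁰ J.
p = √(2mKE) = √(2 × 5.315 × 10⁻²⁶ × 1.477 × 10⁻²⁰) = 3.962 × 10⁻²³ kg·m/s.
λ = h/p = 1.67 × 10⁻¹¹ m = 16.7 pm.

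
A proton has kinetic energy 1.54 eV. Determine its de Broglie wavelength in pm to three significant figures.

λ = 23.1 pm

KE = 1.54 eV = 2.467 × 10⁻¹⁹ J.
p = √(2mKE) = √(2 × 1.673 × 10⁻²⁷ × 2.467 × 10⁻¹⁹) = 2.873 × 10⁻²³ kg·m/s.
λ = h/p = 6.626 × 10⁻³⁴ / 2.873 × 10⁻²³ = 2.31 × 10⁻¹¹ m = 23.1 pm.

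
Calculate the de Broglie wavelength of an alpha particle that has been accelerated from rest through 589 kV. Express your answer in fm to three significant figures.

KE = 2eV = 2 × 1.602 × 10⁻¹⁹ × 5.890 × 10⁵ = 1.887 × 10⁻¹³ J.
p = √(2mKE) = √(2 × 6.645 × 10⁻²⁷ × 1.887 × 10⁻¹³) = 5.008 × 10⁻²⁰ kg·m/s.
λ = h/p = 6.626 × 10⁻³⁴ / 5.008 × 10⁻²⁰ = 1.32 × 10⁻¹⁴ m = 13.2 fm.

λ = 13.2 fm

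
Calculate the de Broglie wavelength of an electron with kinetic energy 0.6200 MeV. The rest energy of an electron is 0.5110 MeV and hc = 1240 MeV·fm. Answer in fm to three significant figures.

Total energy E = KE + m₀c² = 0.6200 + 0.5110 = 1.1310 MeV.
(pc)² = E² − (m₀c²)² = (1.1310)² − (0.5110)² = 1.018 MeV², so pc = 1.009 MeV.
λ = hc/(pc) = 1240 MeV·fm / 1.009 MeV = 1230 fm.

λ = 1230 fm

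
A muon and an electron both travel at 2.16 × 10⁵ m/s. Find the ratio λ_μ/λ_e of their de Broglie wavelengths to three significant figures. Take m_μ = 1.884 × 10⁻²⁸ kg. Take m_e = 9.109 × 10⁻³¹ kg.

At fixed v, p = mv so λ = h/(mv) ∝ 1/m.
λ_μ/λ_e = m_e/m_μ = 9.109 × 10⁻³¹/1.884 × 10⁻²⁸ = 4.83 × 10⁻³.

λ_μ/λ_e = 4.83 × 10⁻³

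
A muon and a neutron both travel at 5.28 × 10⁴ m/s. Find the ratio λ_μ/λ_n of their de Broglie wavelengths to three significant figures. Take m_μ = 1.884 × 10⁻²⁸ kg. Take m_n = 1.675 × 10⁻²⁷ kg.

At fixed v, p = mv so λ = h/(mv) ∝ 1/m.
λ_μ/λ_n = m_n/m_μ = 1.675 × 10⁻²⁷/1.884 × 10⁻²⁸ = 8.89.

λ_μ/λ_n = 8.89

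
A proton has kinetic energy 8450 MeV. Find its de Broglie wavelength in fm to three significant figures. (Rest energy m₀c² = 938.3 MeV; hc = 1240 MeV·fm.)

Total energy E = KE + m₀c² = 8450 + 938.3 = 9388.3 MeV.
(pc)² = E² − (m₀c²)² = (9388.3)² − (938.3)² = 8.726 × 10⁷ MeV², so pc = 9341 MeV.
λ = hc/(pc) = 1240 MeV·fm / 9341 MeV = 0.133 fm.

λ = 0.133 fm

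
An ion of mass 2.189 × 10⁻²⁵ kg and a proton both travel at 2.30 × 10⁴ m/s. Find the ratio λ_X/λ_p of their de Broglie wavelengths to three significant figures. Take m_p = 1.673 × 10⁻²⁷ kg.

At fixed v, p = mv so λ = h/(mv) ∝ 1/m.
λ_X/λ_p = m_p/m_X = 1.673 × 10⁻²⁷/2.189 × 10⁻²⁵ = 7.64 × 10⁻³.

λ_X/λ_p = 7.64 × 10⁻³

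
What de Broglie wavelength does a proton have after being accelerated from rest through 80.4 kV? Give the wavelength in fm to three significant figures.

λ = 101 fm

KE = eV = 1.602 × 10⁻¹⁹ × 8.040 × 10⁴ = 1.288 × 10⁻¹⁴ J.
p = √(2mKE) = √(2 × 1.673 × 10⁻²⁷ × 1.288 × 10⁻¹⁴) = 6.565 × 10⁻²¹ kg·m/s.
λ = h/p = 6.626 × 10⁻³⁴ / 6.565 × 10⁻²¹ = 1.01 × 10⁻¹³ m = 101 fm.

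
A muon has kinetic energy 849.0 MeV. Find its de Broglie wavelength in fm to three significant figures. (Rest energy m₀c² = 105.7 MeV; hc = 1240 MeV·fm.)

Total energy E = KE + m₀c² = 849.0 + 105.7 = 954.7 MeV.
(pc)² = E² − (m₀c²)² = (954.7)² − (105.7)² = 9.003 × 10⁵ MeV², so pc = 948.8 MeV.
λ = hc/(pc) = 1240 MeV·fm / 948.8 MeV = 1.31 fm.

λ = 1.31 fm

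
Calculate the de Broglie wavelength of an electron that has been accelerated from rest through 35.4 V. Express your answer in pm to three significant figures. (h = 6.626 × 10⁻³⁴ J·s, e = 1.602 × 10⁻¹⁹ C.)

λ = 206 pm

KE = eV = 1.602 × 10⁻¹⁹ × 35.40 = 5.671 × 10⁻¹⁸ J.
p = √(2mKE) = √(2 × 9.109 × 10⁻³¹ × 5.671 × 10⁻¹⁸) = 3.214 × 10⁻²⁴ kg·m/s.
λ = h/p = 6.626 × 10⁻³⁴ / 3.214 × 10⁻²⁴ = 2.06 × 10⁻¹⁰ m = 206 pm.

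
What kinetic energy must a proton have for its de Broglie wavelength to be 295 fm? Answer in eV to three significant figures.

p = h/λ = 6.626 × 10⁻³⁴ / 2.950 × 10⁻¹³ = 2.246 × 10⁻²¹ kg·m/s.
KE = p²/(2m) = (2.246 × 10⁻²¹)² / (2 × 1.673 × 10⁻²⁷) = 1.508 × 10⁻¹⁵ J = 9410 eV.

KE = 9410 eV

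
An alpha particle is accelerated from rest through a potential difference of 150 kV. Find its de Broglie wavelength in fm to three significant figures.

KE = 2eV = 2 × 1.602 × 10⁻¹⁹ × 1.500 × 10⁵ = 4.806 × 10⁻¹⁴ J.
p = √(2mKE) = √(2 × 6.645 × 10⁻²⁷ × 4.806 × 10⁻¹⁴) = 2.527 × 10⁻²⁰ kg·m/s.
λ = h/p = 6.626 × 10⁻³⁴ / 2.527 × 10⁻²⁰ = 2.62 × 10⁻¹⁴ m = 26.2 fm.

λ = 26.2 fm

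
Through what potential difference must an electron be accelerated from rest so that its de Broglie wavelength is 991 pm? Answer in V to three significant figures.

p = h/λ = 6.626 × 10⁻³⁴ / 9.910 × 10⁻¹⁰ = 6.686 × 10⁻²⁵ kg·m/s.
KE = p²/(2m) = 2.454 × 10⁻¹⁹ J.
V = KE/e = 2.454 × 10⁻¹⁹ / (1.602 × 10⁻¹⁹) = 1.53 V.

V = 1.53 V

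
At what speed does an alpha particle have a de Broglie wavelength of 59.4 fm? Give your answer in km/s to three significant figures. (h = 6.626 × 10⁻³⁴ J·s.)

v = 1680 km/s

p = h/λ = 6.626 × 10⁻³⁴ / 5.940 × 10⁻¹⁴ = 1.115 × 10⁻²⁰ kg·m/s.
v = p/m = 1.115 × 10⁻²⁰ / 6.645 × 10⁻²⁷ = 1.68 × 10⁶ m/s = 1680 km/s.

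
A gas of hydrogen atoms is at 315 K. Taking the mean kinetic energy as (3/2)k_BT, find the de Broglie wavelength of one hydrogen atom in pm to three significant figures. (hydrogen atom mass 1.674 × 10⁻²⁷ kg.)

KE = (3/2)k_BT = 1.5 × 1.381 × 10⁻²³ × 315 = 6.525 × 10⁻²¹ J.
p = √(2mKE) = √(2 × 1.674 × 10⁻²⁷ × 6.525 × 10⁻²¹) = 4.674 × 10⁻²⁴ kg·m/s.
λ = h/p = 1.42 × 10⁻¹⁰ m = 142 pm.

λ = 142 pm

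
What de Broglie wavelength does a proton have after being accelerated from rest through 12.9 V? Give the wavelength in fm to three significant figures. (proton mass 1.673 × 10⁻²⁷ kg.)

λ = 7970 fm

KE = eV = 1.602 × 10⁻¹⁹ × 12.90 = 2.067 × 10⁻¹⁸ J.
p = √(2mKE) = √(2 × 1.673 × 10⁻²⁷ × 2.067 × 10⁻¹⁸) = 8.316 × 10⁻²³ kg·m/s.
λ = h/p = 6.626 × 10⁻³⁴ / 8.316 × 10⁻²³ = 7.97 × 10⁻¹² m = 7970 fm.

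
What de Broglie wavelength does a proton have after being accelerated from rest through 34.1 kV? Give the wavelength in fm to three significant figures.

KE = eV = 1.602 × 10⁻¹⁹ × 3.410 × 10⁴ = 5.463 × 10⁻¹⁵ J.
p = √(2mKE) = √(2 × 1.673 × 10⁻²⁷ × 5.463 × 10⁻¹⁵) = 4.275 × 10⁻²¹ kg·m/s.
λ = h/p = 6.626 × 10⁻³⁴ / 4.275 × 10⁻²¹ = 1.55 × 10⁻¹³ m = 155 fm.

λ = 155 fm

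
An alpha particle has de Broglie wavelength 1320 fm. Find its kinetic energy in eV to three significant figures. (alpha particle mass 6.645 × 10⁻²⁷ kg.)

p = h/λ = 6.626 × 10⁻³⁴ / 1.320 × 10⁻¹² = 5.020 × 10⁻²² kg·m/s.
KE = p²/(2m) = (5.020 × 10⁻²²)² / (2 × 6.645 × 10⁻²⁷) = 1.896 × 10⁻¹⁷ J = 118 eV.

KE = 118 eV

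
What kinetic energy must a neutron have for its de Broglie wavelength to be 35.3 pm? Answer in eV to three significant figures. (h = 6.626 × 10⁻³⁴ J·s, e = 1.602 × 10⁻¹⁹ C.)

KE = 0.657 eV

p = h/λ = 6.626 × 10⁻³⁴ / 3.530 × 10⁻¹¹ = 1.877 × 10⁻²³ kg·m/s.
KE = p²/(2m) = (1.877 × 10⁻²³)² / (2 × 1.675 × 10⁻²⁷) = 1.052 × 10⁻¹⁹ J = 0.657 eV.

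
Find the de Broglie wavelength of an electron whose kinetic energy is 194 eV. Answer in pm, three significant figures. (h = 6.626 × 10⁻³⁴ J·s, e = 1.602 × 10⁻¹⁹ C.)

λ = 88.1 pm

KE = 194 eV = 3.108 × 10⁻¹⁷ J.
p = √(2mKE) = √(2 × 9.109 × 10⁻³¹ × 3.108 × 10⁻¹⁷) = 7.525 × 10⁻²⁴ kg·m/s.
λ = h/p = 6.626 × 10⁻³⁴ / 7.525 × 10⁻²⁴ = 8.81 × 10⁻¹¹ m = 88.1 pm.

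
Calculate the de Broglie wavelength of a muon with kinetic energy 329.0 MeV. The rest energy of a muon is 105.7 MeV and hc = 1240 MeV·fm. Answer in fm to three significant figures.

Total energy E = KE + m₀c² = 329.0 + 105.7 = 434.7 MeV.
(pc)² = E² − (m₀c²)² = (434.7)² − (105.7)² = 1.778 × 10⁵ MeV², so pc = 421.7 MeV.
λ = hc/(pc) = 1240 MeV·fm / 421.7 MeV = 2.94 fm.

λ = 2.94 fm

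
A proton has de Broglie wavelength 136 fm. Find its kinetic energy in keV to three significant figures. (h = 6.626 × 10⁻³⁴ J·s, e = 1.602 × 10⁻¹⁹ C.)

p = h/λ = 6.626 × 10⁻³⁴ / 1.360 × 10⁻¹³ = 4.872 × 10⁻²¹ kg·m/s.
KE = p²/(2m) = (4.872 × 10⁻²¹)² / (2 × 1.673 × 10⁻²⁷) = 7.094 × 10⁻¹⁵ J = 44.3 keV.

KE = 44.3 keV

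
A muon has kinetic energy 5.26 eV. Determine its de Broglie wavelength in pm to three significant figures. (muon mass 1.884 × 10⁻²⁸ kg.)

KE = 5.26 eV = 8.427 × 10⁻¹⁹ J.
p = √(2mKE) = √(2 × 1.884 × 10⁻²⁸ × 8.427 × 10⁻¹⁹) = 1.782 × 10⁻²³ kg·m/s.
λ = h/p = 6.626 × 10⁻³⁴ / 1.782 × 10⁻²³ = 3.72 × 10⁻¹¹ m = 37.2 pm.

λ = 37.2 pm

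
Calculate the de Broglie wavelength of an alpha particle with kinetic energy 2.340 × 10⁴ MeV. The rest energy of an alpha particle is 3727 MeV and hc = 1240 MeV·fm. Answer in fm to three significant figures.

Total energy E = KE + m₀c² = 2.340 × 10⁴ + 3727 = 27127 MeV.
(pc)² = E² − (m₀c²)² = (27127)² − (3727)² = 7.220 × 10⁸ MeV², so pc = 2.687 × 10⁴ MeV.
λ = hc/(pc) = 1240 MeV·fm / 2.687 × 10⁴ MeV = 0.0461 fm.

λ = 0.0461 fm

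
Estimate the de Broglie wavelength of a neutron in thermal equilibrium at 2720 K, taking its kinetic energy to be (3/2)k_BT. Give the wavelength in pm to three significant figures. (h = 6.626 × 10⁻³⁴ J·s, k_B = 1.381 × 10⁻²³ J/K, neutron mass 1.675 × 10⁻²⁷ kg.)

KE = (3/2)k_BT = 1.5 × 1.381 × 10⁻²³ × 2720 = 5.634 × 10⁻²⁰ J.
p = √(2mKE) = √(2 × 1.675 × 10⁻²⁷ × 5.634 × 10⁻²⁰) = 1.374 × 10⁻²³ kg·m/s.
λ = h/p = 4.82 × 10⁻¹¹ m = 48.2 pm.

λ = 48.2 pm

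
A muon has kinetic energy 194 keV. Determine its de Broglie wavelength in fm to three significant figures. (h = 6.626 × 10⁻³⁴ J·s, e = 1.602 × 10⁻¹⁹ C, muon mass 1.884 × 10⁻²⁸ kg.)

KE = 194 keV = 3.108 × 10⁻¹⁴ J.
p = √(2mKE) = √(2 × 1.884 × 10⁻²⁸ × 3.108 × 10⁻¹⁴) = 3.422 × 10⁻²¹ kg·m/s.
λ = h/p = 6.626 × 10⁻³⁴ / 3.422 × 10⁻²¹ = 1.94 × 10⁻¹³ m = 194 fm.

λ = 194 fm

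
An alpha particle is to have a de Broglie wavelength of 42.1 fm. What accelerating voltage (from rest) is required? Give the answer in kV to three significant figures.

V = 58.2 kV

p = h/λ = 6.626 × 10⁻³⁴ / 4.210 × 10⁻¹⁴ = 1.574 × 10⁻²⁰ kg·m/s.
KE = p²/(2m) = 1.864 × 10⁻¹⁴ J.
V = KE/2e = 1.864 × 10⁻¹⁴ / (2 × 1.602 × 10⁻¹⁹) = 58.2 kV.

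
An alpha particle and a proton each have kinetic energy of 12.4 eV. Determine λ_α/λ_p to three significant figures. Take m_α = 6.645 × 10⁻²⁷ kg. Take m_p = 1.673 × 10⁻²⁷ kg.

λ_α/λ_p = 0.502

At fixed KE, p = √(2mKE) so λ = h/p ∝ 1/√m.
λ_α/λ_p = √(m_p/m_α) = √(1.673 × 10⁻²⁷/6.645 × 10⁻²⁷) = √(0.2518) = 0.502.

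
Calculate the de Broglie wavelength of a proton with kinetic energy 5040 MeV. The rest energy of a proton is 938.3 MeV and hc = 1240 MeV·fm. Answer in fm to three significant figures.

Total energy E = KE + m₀c² = 5040 + 938.3 = 5978.3 MeV.
(pc)² = E² − (m₀c²)² = (5978.3)² − (938.3)² = 3.486 × 10⁷ MeV², so pc = 5904 MeV.
λ = hc/(pc) = 1240 MeV·fm / 5904 MeV = 0.210 fm.

λ = 0.210 fm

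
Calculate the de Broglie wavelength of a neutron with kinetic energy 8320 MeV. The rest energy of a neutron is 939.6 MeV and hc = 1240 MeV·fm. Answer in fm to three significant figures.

Total energy E = KE + m₀c² = 8320 + 939.6 = 9259.6 MeV.
(pc)² = E² − (m₀c²)² = (9259.6)² − (939.6)² = 8.486 × 10⁷ MeV², so pc = 9212 MeV.
λ = hc/(pc) = 1240 MeV·fm / 9212 MeV = 0.135 fm.

λ = 0.135 fm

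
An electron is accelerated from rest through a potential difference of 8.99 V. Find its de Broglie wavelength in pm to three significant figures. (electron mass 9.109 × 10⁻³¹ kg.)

λ = 409 pm

KE = eV = 1.602 × 10⁻¹⁹ × 8.990 = 1.440 × 10⁻¹⁸ J.
p = √(2mKE) = √(2 × 9.109 × 10⁻³¹ × 1.440 × 10⁻¹⁸) = 1.620 × 10⁻²⁴ kg·m/s.
λ = h/p = 6.626 × 10⁻³⁴ / 1.620 × 10⁻²⁴ = 4.09 × 10⁻¹⁰ m = 409 pm.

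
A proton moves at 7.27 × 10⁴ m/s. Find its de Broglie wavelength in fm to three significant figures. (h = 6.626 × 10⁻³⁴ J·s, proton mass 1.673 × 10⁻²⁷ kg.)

λ = 5450 fm

p = mv = 1.673 × 10⁻²⁷ × 7.27 × 10⁴ = 1.216 × 10⁻²² kg·m/s.
λ = h/p = 6.626 × 10⁻³⁴ / 1.216 × 10⁻²² = 5.45 × 10⁻¹² m = 5450 fm.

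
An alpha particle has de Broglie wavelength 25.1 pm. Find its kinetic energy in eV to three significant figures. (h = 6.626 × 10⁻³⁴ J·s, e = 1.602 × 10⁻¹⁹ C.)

KE = 0.327 eV

p = h/λ = 6.626 × 10⁻³⁴ / 2.510 × 10⁻¹¹ = 2.640 × 10⁻²³ kg·m/s.
KE = p²/(2m) = (2.640 × 10⁻²³)² / (2 × 6.645 × 10⁻²⁷) = 5.244 × 10⁻²⁰ J = 0.327 eV.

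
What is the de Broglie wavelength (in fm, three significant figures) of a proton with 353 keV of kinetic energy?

λ = 48.2 fm

KE = 353 keV = 5.655 × 10⁻¹⁴ J.
p = √(2mKE) = √(2 × 1.673 × 10⁻²⁷ × 5.655 × 10⁻¹⁴) = 1.376 × 10⁻²⁰ kg·m/s.
λ = h/p = 6.626 × 10⁻³⁴ / 1.376 × 10⁻²⁰ = 4.82 × 10⁻¹⁴ m = 48.2 fm.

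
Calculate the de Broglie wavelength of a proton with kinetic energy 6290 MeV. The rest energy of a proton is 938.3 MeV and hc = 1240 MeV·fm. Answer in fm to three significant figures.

λ = 0.173 fm

Total energy E = KE + m₀c² = 6290 + 938.3 = 7228.3 MeV.
(pc)² = E² − (m₀c²)² = (7228.3)² − (938.3)² = 5.137 × 10⁷ MeV², so pc = 7167 MeV.
λ = hc/(pc) = 1240 MeV·fm / 7167 MeV = 0.173 fm.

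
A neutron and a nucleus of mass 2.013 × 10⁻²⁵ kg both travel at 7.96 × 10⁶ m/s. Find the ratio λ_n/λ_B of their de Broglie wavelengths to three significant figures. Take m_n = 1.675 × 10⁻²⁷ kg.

λ_n/λ_B = 120

At fixed v, p = mv so λ = h/(mv) ∝ 1/m.
λ_n/λ_B = m_B/m_n = 2.013 × 10⁻²⁵/1.675 × 10⁻²⁷ = 120.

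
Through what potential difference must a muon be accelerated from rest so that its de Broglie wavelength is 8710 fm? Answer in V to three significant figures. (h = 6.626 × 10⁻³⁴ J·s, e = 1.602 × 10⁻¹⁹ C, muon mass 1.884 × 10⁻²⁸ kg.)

V = 95.9 V

p = h/λ = 6.626 × 10⁻³⁴ / 8.710 × 10⁻¹² = 7.607 × 10⁻²³ kg·m/s.
KE = p²/(2m) = 1.536 × 10⁻¹⁷ J.
V = KE/e = 1.536 × 10⁻¹⁷ / (1.602 × 10⁻¹⁹) = 95.9 V.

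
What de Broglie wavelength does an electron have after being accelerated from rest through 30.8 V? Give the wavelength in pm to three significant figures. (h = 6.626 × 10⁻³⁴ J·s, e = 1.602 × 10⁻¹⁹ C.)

KE = eV = 1.602 × 10⁻¹⁹ × 30.80 = 4.934 × 10⁻¹⁸ J.
p = √(2mKE) = √(2 × 9.109 × 10⁻³¹ × 4.934 × 10⁻¹⁸) = 2.998 × 10⁻²⁴ kg·m/s.
λ = h/p = 6.626 × 10⁻³⁴ / 2.998 × 10⁻²⁴ = 2.21 × 10⁻¹⁰ m = 221 pm.

λ = 221 pm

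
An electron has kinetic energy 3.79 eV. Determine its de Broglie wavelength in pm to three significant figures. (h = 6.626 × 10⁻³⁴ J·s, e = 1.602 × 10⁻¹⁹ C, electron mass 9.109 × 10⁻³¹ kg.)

λ = 630 pm

KE = 3.79 eV = 6.072 × 10⁻¹⁹ J.
p = √(2mKE) = √(2 × 9.109 × 10⁻³¹ × 6.072 × 10⁻¹⁹) = 1.052 × 10⁻²⁴ kg·m/s.
λ = h/p = 6.626 × 10⁻³⁴ / 1.052 × 10⁻²⁴ = 6.30 × 10⁻¹⁰ m = 630 pm.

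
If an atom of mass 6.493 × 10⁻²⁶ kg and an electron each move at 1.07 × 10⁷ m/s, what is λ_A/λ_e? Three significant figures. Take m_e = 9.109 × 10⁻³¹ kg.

λ_A/λ_e = 1.40 × 10⁻⁵

At fixed v, p = mv so λ = h/(mv) ∝ 1/m.
λ_A/λ_e = m_e/m_A = 9.109 × 10⁻³¹/6.493 × 10⁻²⁶ = 1.40 × 10⁻⁵.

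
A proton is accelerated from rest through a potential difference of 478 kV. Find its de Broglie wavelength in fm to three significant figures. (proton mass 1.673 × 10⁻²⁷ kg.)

KE = eV = 1.602 × 10⁻¹⁹ × 4.780 × 10⁵ = 7.658 × 10⁻¹⁴ J.
p = √(2mKE) = √(2 × 1.673 × 10⁻²⁷ × 7.658 × 10⁻¹⁴) = 1.601 × 10⁻²⁰ kg·m/s.
λ = h/p = 6.626 × 10⁻³⁴ / 1.601 × 10⁻²⁰ = 4.14 × 10⁻¹⁴ m = 41.4 fm.

λ = 41.4 fm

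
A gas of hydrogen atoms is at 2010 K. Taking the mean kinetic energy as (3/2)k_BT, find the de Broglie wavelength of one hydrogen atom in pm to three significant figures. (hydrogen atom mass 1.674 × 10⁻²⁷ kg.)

KE = (3/2)k_BT = 1.5 × 1.381 × 10⁻²³ × 2010 = 4.164 × 10⁻²⁰ J.
p = √(2mKE) = √(2 × 1.674 × 10⁻²⁷ × 4.164 × 10⁻²⁰) = 1.181 × 10⁻²³ kg·m/s.
λ = h/p = 5.61 × 10⁻¹¹ m = 56.1 pm.

λ = 56.1 pm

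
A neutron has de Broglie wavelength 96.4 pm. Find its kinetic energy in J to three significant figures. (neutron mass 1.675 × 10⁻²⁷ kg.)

KE = 1.41 × 10⁻²⁰ J

p = h/λ = 6.626 × 10⁻³⁴ / 9.640 × 10⁻¹¹ = 6.873 × 10⁻²⁴ kg·m/s.
KE = p²/(2m) = (6.873 × 10⁻²⁴)² / (2 × 1.675 × 10⁻²⁷) = 1.410 × 10⁻²⁰ J = 1.41 × 10⁻²⁰ J.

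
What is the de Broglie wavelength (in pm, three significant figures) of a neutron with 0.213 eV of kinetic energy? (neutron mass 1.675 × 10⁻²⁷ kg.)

λ = 62.0 pm

KE = 0.213 eV = 3.412 × 10⁻²⁰ J.
p = √(2mKE) = √(2 × 1.675 × 10⁻²⁷ × 3.412 × 10⁻²⁰) = 1.069 × 10⁻²³ kg·m/s.
λ = h/p = 6.626 × 10⁻³⁴ / 1.069 × 10⁻²³ = 6.20 × 10⁻¹¹ m = 62.0 pm.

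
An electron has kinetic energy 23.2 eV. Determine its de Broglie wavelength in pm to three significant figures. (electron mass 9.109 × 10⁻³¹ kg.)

λ = 255 pm

KE = 23.2 eV = 3.717 × 10⁻¹⁸ J.
p = √(2mKE) = √(2 × 9.109 × 10⁻³¹ × 3.717 × 10⁻¹⁸) = 2.602 × 10⁻²⁴ kg·m/s.
λ = h/p = 6.626 × 10⁻³⁴ / 2.602 × 10⁻²⁴ = 2.55 × 10⁻¹⁰ m = 255 pm.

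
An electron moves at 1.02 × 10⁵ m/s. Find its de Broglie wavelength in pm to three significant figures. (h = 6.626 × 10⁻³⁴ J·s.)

p = mv = 9.109 × 10⁻³¹ × 1.02 × 10⁵ = 9.291 × 10⁻²⁶ kg·m/s.
λ = h/p = 6.626 × 10⁻³⁴ / 9.291 × 10⁻²⁶ = 7.13 × 10⁻⁹ m = 7130 pm.

λ = 7130 pm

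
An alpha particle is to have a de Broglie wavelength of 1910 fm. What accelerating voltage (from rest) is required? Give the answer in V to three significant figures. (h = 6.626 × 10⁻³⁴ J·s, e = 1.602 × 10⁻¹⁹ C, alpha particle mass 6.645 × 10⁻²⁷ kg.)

p = h/λ = 6.626 × 10⁻³⁴ / 1.910 × 10⁻¹² = 3.469 × 10⁻²² kg·m/s.
KE = p²/(2m) = 9.055 × 10⁻¹⁸ J.
V = KE/2e = 9.055 × 10⁻¹⁸ / (2 × 1.602 × 10⁻¹⁹) = 28.3 V.

V = 28.3 V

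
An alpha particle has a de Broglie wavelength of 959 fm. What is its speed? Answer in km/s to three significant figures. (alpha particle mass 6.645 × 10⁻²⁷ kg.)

p = h/λ = 6.626 × 10⁻³⁴ / 9.590 × 10⁻¹³ = 6.909 × 10⁻²² kg·m/s.
v = p/m = 6.909 × 10⁻²² / 6.645 × 10⁻²⁷ = 1.04 × 10⁵ m/s = 104 km/s.

v = 104 km/s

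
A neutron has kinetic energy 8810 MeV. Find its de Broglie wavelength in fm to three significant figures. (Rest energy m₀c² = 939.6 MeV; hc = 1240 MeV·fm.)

Total energy E = KE + m₀c² = 8810 + 939.6 = 9749.6 MeV.
(pc)² = E² − (m₀c²)² = (9749.6)² − (939.6)² = 9.417 × 10⁷ MeV², so pc = 9704 MeV.
λ = hc/(pc) = 1240 MeV·fm / 9704 MeV = 0.128 fm.

λ = 0.128 fm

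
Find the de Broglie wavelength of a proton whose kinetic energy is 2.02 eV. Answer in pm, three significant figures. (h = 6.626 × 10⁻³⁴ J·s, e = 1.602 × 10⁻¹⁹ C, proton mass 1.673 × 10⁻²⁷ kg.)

KE = 2.02 eV = 3.236 × 10⁻¹⁹ J.
p = √(2mKE) = √(2 × 1.673 × 10⁻²⁷ × 3.236 × 10⁻¹⁹) = 3.291 × 10⁻²³ kg·m/s.
λ = h/p = 6.626 × 10⁻³⁴ / 3.291 × 10⁻²³ = 2.01 × 10⁻¹¹ m = 20.1 pm.

λ = 20.1 pm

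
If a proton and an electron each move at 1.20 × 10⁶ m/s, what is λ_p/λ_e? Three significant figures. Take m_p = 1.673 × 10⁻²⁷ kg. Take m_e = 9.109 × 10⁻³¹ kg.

At fixed v, p = mv so λ = h/(mv) ∝ 1/m.
λ_p/λ_e = m_e/m_p = 9.109 × 10⁻³¹/1.673 × 10⁻²⁷ = 5.44 × 10⁻⁴.

λ_p/λ_e = 5.44 × 10⁻⁴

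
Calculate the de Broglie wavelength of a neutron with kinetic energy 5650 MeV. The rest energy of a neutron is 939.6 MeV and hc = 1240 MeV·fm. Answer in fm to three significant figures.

λ = 0.190 fm

Total energy E = KE + m₀c² = 5650 + 939.6 = 6589.6 MeV.
(pc)² = E² − (m₀c²)² = (6589.6)² − (939.6)² = 4.254 × 10⁷ MeV², so pc = 6522 MeV.
λ = hc/(pc) = 1240 MeV·fm / 6522 MeV = 0.190 fm.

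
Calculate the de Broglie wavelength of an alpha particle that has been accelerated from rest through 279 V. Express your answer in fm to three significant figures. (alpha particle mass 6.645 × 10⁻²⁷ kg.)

KE = 2eV = 2 × 1.602 × 10⁻¹⁹ × 279.0 = 8.939 × 10⁻¹⁷ J.
p = √(2mKE) = √(2 × 6.645 × 10⁻²⁷ × 8.939 × 10⁻¹⁷) = 1.090 × 10⁻²¹ kg·m/s.
λ = h/p = 6.626 × 10⁻³⁴ / 1.090 × 10⁻²¹ = 6.08 × 10⁻¹³ m = 608 fm.

λ = 608 fm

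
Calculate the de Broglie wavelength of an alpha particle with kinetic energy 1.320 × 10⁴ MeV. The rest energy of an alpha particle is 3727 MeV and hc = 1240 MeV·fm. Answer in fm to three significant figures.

Total energy E = KE + m₀c² = 1.320 × 10⁴ + 3727 = 16927 MeV.
(pc)² = E² − (m₀c²)² = (16927)² − (3727)² = 2.726 × 10⁸ MeV², so pc = 1.651 × 10⁴ MeV.
λ = hc/(pc) = 1240 MeV·fm / 1.651 × 10⁴ MeV = 0.0751 fm.

λ = 0.0751 fm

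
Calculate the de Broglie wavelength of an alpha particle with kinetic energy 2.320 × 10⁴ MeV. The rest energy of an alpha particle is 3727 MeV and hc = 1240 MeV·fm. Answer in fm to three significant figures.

λ = 0.0465 fm

Total energy E = KE + m₀c² = 2.320 × 10⁴ + 3727 = 26927 MeV.
(pc)² = E² − (m₀c²)² = (26927)² − (3727)² = 7.112 × 10⁸ MeV², so pc = 2.667 × 10⁴ MeV.
λ = hc/(pc) = 1240 MeV·fm / 2.667 × 10⁴ MeV = 0.0465 fm.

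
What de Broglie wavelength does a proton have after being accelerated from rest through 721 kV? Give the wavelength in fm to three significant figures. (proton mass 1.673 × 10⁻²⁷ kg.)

λ = 33.7 fm

KE = eV = 1.602 × 10⁻¹⁹ × 7.210 × 10⁵ = 1.155 × 10⁻¹³ J.
p = √(2mKE) = √(2 × 1.673 × 10⁻²⁷ × 1.155 × 10⁻¹³) = 1.966 × 10⁻²⁰ kg·m/s.
λ = h/p = 6.626 × 10⁻³⁴ / 1.966 × 10⁻²⁰ = 3.37 × 10⁻¹⁴ m = 33.7 fm.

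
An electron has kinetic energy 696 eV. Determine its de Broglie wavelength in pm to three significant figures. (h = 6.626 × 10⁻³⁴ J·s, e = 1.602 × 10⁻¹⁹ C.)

KE = 696 eV = 1.115 × 10⁻¹⁶ J.
p = √(2mKE) = √(2 × 9.109 × 10⁻³¹ × 1.115 × 10⁻¹⁶) = 1.425 × 10⁻²³ kg·m/s.
λ = h/p = 6.626 × 10⁻³⁴ / 1.425 × 10⁻²³ = 4.65 × 10⁻¹¹ m = 46.5 pm.

λ = 46.5 pm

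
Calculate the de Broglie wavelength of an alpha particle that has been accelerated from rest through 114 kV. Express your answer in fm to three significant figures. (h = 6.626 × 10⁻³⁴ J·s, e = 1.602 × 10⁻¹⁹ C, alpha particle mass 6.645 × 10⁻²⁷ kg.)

KE = 2eV = 2 × 1.602 × 10⁻¹⁹ × 1.140 × 10⁵ = 3.653 × 10⁻¹⁴ J.
p = √(2mKE) = √(2 × 6.645 × 10⁻²⁷ × 3.653 × 10⁻¹⁴) = 2.203 × 10⁻²⁰ kg·m/s.
λ = h/p = 6.626 × 10⁻³⁴ / 2.203 × 10⁻²⁰ = 3.01 × 10⁻¹⁴ m = 30.1 fm.

λ = 30.1 fm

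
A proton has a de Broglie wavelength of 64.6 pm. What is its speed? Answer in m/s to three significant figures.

v = 6130 m/s

p = h/λ = 6.626 × 10⁻³⁴ / 6.460 × 10⁻¹¹ = 1.026 × 10⁻²³ kg·m/s.
v = p/m = 1.026 × 10⁻²³ / 1.673 × 10⁻²⁷ = 6.13 × 10³ m/s = 6130 m/s.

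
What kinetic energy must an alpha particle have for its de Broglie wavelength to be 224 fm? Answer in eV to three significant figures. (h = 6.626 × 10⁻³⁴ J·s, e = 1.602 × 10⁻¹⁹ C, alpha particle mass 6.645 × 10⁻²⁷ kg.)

KE = 4110 eV

p = h/λ = 6.626 × 10⁻³⁴ / 2.240 × 10⁻¹³ = 2.958 × 10⁻²¹ kg·m/s.
KE = p²/(2m) = (2.958 × 10⁻²¹)² / (2 × 6.645 × 10⁻²⁷) = 6.584 × 10⁻¹⁶ J = 4110 eV.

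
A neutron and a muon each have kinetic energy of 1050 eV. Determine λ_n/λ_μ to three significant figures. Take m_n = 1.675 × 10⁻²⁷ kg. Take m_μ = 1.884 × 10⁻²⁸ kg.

λ_n/λ_μ = 0.335

At fixed KE, p = √(2mKE) so λ = h/p ∝ 1/√m.
λ_n/λ_μ = √(m_μ/m_n) = √(1.884 × 10⁻²⁸/1.675 × 10⁻²⁷) = √(0.1125) = 0.335.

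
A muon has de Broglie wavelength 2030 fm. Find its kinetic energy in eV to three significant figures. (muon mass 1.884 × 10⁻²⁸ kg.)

p = h/λ = 6.626 × 10⁻³⁴ / 2.030 × 10⁻¹² = 3.264 × 10⁻²² kg·m/s.
KE = p²/(2m) = (3.264 × 10⁻²²)² / (2 × 1.884 × 10⁻²⁸) = 2.827 × 10⁻¹⁶ J = 1760 eV.

KE = 1760 eV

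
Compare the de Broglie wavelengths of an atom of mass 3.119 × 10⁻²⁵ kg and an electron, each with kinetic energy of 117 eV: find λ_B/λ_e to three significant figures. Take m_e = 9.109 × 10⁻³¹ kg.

At fixed KE, p = √(2mKE) so λ = h/p ∝ 1/√m.
λ_B/λ_e = √(m_e/m_B) = √(9.109 × 10⁻³¹/3.119 × 10⁻²⁵) = √(2.920 × 10⁻⁶) = 1.71 × 10⁻³.

λ_B/λ_e = 1.71 × 10⁻³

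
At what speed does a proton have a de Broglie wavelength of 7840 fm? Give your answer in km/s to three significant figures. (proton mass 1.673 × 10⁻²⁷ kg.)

p = h/λ = 6.626 × 10⁻³⁴ / 7.840 × 10⁻¹² = 8.452 × 10⁻²³ kg·m/s.
v = p/m = 8.452 × 10⁻²³ / 1.673 × 10⁻²⁷ = 5.05 × 10⁴ m/s = 50.5 km/s.

v = 50.5 km/s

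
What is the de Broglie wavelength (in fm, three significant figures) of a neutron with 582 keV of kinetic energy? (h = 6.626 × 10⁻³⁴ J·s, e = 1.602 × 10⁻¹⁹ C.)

KE = 582 keV = 9.324 × 10⁻¹⁴ J.
p = √(2mKE) = √(2 × 1.675 × 10⁻²⁷ × 9.324 × 10⁻¹⁴) = 1.767 × 10⁻²⁰ kg·m/s.
λ = h/p = 6.626 × 10⁻³⁴ / 1.767 × 10⁻²⁰ = 3.75 × 10⁻¹⁴ m = 37.5 fm.

λ = 37.5 fm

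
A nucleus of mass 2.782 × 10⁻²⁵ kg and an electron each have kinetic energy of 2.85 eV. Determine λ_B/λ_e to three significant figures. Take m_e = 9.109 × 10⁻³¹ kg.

At fixed KE, p = √(2mKE) so λ = h/p ∝ 1/√m.
λ_B/λ_e = √(m_e/m_B) = √(9.109 × 10⁻³¹/2.782 × 10⁻²⁵) = √(3.274 × 10⁻⁶) = 1.81 × 10⁻³.

λ_B/λ_e = 1.81 × 10⁻³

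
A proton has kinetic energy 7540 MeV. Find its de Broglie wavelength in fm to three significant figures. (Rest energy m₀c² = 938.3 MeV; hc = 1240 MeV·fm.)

Total energy E = KE + m₀c² = 7540 + 938.3 = 8478.3 MeV.
(pc)² = E² − (m₀c²)² = (8478.3)² − (938.3)² = 7.100 × 10⁷ MeV², so pc = 8426 MeV.
λ = hc/(pc) = 1240 MeV·fm / 8426 MeV = 0.147 fm.

λ = 0.147 fm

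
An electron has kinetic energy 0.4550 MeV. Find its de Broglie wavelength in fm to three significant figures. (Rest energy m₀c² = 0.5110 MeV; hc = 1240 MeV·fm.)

Total energy E = KE + m₀c² = 0.4550 + 0.5110 = 0.9660 MeV.
(pc)² = E² − (m₀c²)² = (0.9660)² − (0.5110)² = 0.6720 MeV², so pc = 0.8198 MeV.
λ = hc/(pc) = 1240 MeV·fm / 0.8198 MeV = 1510 fm.

λ = 1510 fm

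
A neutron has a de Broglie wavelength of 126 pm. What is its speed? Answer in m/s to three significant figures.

p = h/λ = 6.626 × 10⁻³⁴ / 1.260 × 10⁻¹⁰ = 5.259 × 10⁻²⁴ kg·m/s.
v = p/m = 5.259 × 10⁻²⁴ / 1.675 × 10⁻²⁷ = 3.14 × 10³ m/s = 3140 m/s.

v = 3140 m/s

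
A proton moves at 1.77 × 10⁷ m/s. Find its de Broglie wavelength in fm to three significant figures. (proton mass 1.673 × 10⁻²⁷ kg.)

p = mv = 1.673 × 10⁻²⁷ × 1.77 × 10⁷ = 2.961 × 10⁻²⁰ kg·m/s.
λ = h/p = 6.626 × 10⁻³⁴ / 2.961 × 10⁻²⁰ = 2.24 × 10⁻¹⁴ m = 22.4 fm.

λ = 22.4 fm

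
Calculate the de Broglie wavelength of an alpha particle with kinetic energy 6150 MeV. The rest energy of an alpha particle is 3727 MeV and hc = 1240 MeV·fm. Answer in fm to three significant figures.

Total energy E = KE + m₀c² = 6150 + 3727 = 9877 MeV.
(pc)² = E² − (m₀c²)² = (9877)² − (3727)² = 8.366 × 10⁷ MeV², so pc = 9147 MeV.
λ = hc/(pc) = 1240 MeV·fm / 9147 MeV = 0.136 fm.

λ = 0.136 fm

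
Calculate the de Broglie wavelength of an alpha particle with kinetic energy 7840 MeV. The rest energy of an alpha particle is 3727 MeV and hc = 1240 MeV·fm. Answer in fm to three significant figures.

λ = 0.113 fm

Total energy E = KE + m₀c² = 7840 + 3727 = 11567 MeV.
(pc)² = E² − (m₀c²)² = (11567)² − (3727)² = 1.199 × 10⁸ MeV², so pc = 1.095 × 10⁴ MeV.
λ = hc/(pc) = 1240 MeV·fm / 1.095 × 10⁴ MeV = 0.113 fm.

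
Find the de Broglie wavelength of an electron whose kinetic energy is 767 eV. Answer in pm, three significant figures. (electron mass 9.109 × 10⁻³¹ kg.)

KE = 767 eV = 1.229 × 10⁻¹⁶ J.
p = √(2mKE) = √(2 × 9.109 × 10⁻³¹ × 1.229 × 10⁻¹⁶) = 1.496 × 10⁻²³ kg·m/s.
λ = h/p = 6.626 × 10⁻³⁴ / 1.496 × 10⁻²³ = 4.43 × 10⁻¹¹ m = 44.3 pm.

λ = 44.3 pm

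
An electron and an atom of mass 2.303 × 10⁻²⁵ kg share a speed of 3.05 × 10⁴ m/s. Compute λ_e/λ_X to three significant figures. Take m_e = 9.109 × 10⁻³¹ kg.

λ_e/λ_X = 2.53 × 10⁵

At fixed v, p = mv so λ = h/(mv) ∝ 1/m.
λ_e/λ_X = m_X/m_e = 2.303 × 10⁻²⁵/9.109 × 10⁻³¹ = 2.53 × 10⁵.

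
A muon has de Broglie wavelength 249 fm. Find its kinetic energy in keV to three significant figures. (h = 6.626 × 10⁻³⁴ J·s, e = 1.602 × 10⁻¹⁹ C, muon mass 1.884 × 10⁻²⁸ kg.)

KE = 117 keV

p = h/λ = 6.626 × 10⁻³⁴ / 2.490 × 10⁻¹³ = 2.661 × 10⁻²¹ kg·m/s.
KE = p²/(2m) = (2.661 × 10⁻²¹)² / (2 × 1.884 × 10⁻²⁸) = 1.879 × 10⁻¹⁴ J = 117 keV.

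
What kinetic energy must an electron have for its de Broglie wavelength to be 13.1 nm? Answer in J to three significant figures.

p = h/λ = 6.626 × 10⁻³⁴ / 1.310 × 10⁻⁸ = 5.058 × 10⁻²⁶ kg·m/s.
KE = p²/(2m) = (5.058 × 10⁻²⁶)² / (2 × 9.109 × 10⁻³¹) = 1.404 × 10⁻²¹ J = 1.40 × 10⁻²¹ J.

KE = 1.40 × 10⁻²¹ J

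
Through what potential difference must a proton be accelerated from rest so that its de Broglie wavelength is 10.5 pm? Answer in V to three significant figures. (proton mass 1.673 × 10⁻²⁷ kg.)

p = h/λ = 6.626 × 10⁻³⁴ / 1.050 × 10⁻¹¹ = 6.310 × 10⁻²³ kg·m/s.
KE = p²/(2m) = 1.190 × 10⁻¹⁸ J.
V = KE/e = 1.190 × 10⁻¹⁸ / (1.602 × 10⁻¹⁹) = 7.43 V.

V = 7.43 V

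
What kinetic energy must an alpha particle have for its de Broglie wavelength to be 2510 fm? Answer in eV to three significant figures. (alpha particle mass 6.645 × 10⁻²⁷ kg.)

KE = 32.7 eV

p = h/λ = 6.626 × 10⁻³⁴ / 2.510 × 10⁻¹² = 2.640 × 10⁻²² kg·m/s.
KE = p²/(2m) = (2.640 × 10⁻²²)² / (2 × 6.645 × 10⁻²⁷) = 5.244 × 10⁻¹⁸ J = 32.7 eV.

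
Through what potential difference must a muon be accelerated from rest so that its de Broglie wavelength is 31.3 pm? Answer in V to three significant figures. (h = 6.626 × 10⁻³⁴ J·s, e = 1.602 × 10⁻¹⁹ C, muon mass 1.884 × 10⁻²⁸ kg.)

V = 7.42 V

p = h/λ = 6.626 × 10⁻³⁴ / 3.130 × 10⁻¹¹ = 2.117 × 10⁻²³ kg·m/s.
KE = p²/(2m) = 1.189 × 10⁻¹⁸ J.
V = KE/e = 1.189 × 10⁻¹⁸ / (1.602 × 10⁻¹⁹) = 7.42 V.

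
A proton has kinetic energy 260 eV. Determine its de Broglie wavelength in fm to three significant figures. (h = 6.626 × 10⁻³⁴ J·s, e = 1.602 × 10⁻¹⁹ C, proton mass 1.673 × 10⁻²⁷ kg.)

λ = 1770 fm

KE = 260 eV = 4.165 × 10⁻¹⁷ J.
p = √(2mKE) = √(2 × 1.673 × 10⁻²⁷ × 4.165 × 10⁻¹⁷) = 3.733 × 10⁻²² kg·m/s.
λ = h/p = 6.626 × 10⁻³⁴ / 3.733 × 10⁻²² = 1.77 × 10⁻¹² m = 1770 fm.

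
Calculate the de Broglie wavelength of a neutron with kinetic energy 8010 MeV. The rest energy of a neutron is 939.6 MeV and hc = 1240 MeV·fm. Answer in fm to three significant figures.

Total energy E = KE + m₀c² = 8010 + 939.6 = 8949.6 MeV.
(pc)² = E² − (m₀c²)² = (8949.6)² − (939.6)² = 7.921 × 10⁷ MeV², so pc = 8900 MeV.
λ = hc/(pc) = 1240 MeV·fm / 8900 MeV = 0.139 fm.

λ = 0.139 fm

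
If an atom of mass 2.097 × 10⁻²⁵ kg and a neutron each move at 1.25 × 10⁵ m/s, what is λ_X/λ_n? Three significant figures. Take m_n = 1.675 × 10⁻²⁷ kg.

λ_X/λ_n = 7.99 × 10⁻³

At fixed v, p = mv so λ = h/(mv) ∝ 1/m.
λ_X/λ_n = m_n/m_X = 1.675 × 10⁻²⁷/2.097 × 10⁻²⁵ = 7.99 × 10⁻³.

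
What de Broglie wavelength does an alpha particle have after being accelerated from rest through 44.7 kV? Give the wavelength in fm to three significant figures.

KE = 2eV = 2 × 1.602 × 10⁻¹⁹ × 4.470 × 10⁴ = 1.432 × 10⁻¹⁴ J.
p = √(2mKE) = √(2 × 6.645 × 10⁻²⁷ × 1.432 × 10⁻¹⁴) = 1.380 × 10⁻²⁰ kg·m/s.
λ = h/p = 6.626 × 10⁻³⁴ / 1.380 × 10⁻²⁰ = 4.80 × 10⁻¹⁴ m = 48.0 fm.

λ = 48.0 fm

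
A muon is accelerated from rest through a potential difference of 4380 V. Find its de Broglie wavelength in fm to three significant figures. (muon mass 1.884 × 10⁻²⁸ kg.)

λ = 1290 fm

KE = eV = 1.602 × 10⁻¹⁹ × 4380 = 7.017 × 10⁻¹⁶ J.
p = √(2mKE) = √(2 × 1.884 × 10⁻²⁸ × 7.017 × 10⁻¹⁶) = 5.142 × 10⁻²² kg·m/s.
λ = h/p = 6.626 × 10⁻³⁴ / 5.142 × 10⁻²² = 1.29 × 10⁻¹² m = 1290 fm.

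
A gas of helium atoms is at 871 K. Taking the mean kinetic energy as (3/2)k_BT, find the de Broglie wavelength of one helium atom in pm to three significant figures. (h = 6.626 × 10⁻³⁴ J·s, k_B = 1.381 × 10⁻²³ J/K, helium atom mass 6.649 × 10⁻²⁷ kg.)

λ = 42.8 pm

KE = (3/2)k_BT = 1.5 × 1.381 × 10⁻²³ × 871 = 1.804 × 10⁻²⁰ J.
p = √(2mKE) = √(2 × 6.649 × 10⁻²⁷ × 1.804 × 10⁻²⁰) = 1.549 × 10⁻²³ kg·m/s.
λ = h/p = 4.28 × 10⁻¹¹ m = 42.8 pm.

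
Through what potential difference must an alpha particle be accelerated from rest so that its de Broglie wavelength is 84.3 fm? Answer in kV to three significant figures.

p = h/λ = 6.626 × 10⁻³⁴ / 8.430 × 10⁻¹⁴ = 7.860 × 10⁻²¹ kg·m/s.
KE = p²/(2m) = 4.649 × 10⁻¹⁵ J.
V = KE/2e = 4.649 × 10⁻¹⁵ / (2 × 1.602 × 10⁻¹⁹) = 14.5 kV.

V = 14.5 kV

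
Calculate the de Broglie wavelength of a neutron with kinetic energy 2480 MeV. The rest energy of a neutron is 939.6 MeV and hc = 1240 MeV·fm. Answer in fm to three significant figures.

λ = 0.377 fm

Total energy E = KE + m₀c² = 2480 + 939.6 = 3419.6 MeV.
(pc)² = E² − (m₀c²)² = (3419.6)² − (939.6)² = 1.081 × 10⁷ MeV², so pc = 3288 MeV.
λ = hc/(pc) = 1240 MeV·fm / 3288 MeV = 0.377 fm.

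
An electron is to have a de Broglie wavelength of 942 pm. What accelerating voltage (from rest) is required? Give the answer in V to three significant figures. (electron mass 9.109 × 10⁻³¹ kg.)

p = h/λ = 6.626 × 10⁻³⁴ / 9.420 × 10⁻¹⁰ = 7.034 × 10⁻²⁵ kg·m/s.
KE = p²/(2m) = 2.716 × 10⁻¹⁹ J.
V = KE/e = 2.716 × 10⁻¹⁹ / (1.602 × 10⁻¹⁹) = 1.70 V.

V = 1.70 V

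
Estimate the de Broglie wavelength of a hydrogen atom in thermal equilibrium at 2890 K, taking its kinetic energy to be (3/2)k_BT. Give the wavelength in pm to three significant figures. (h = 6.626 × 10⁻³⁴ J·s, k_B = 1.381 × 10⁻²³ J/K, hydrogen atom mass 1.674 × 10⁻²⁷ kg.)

λ = 46.8 pm

KE = (3/2)k_BT = 1.5 × 1.381 × 10⁻²³ × 2890 = 5.987 × 10⁻²⁰ J.
p = √(2mKE) = √(2 × 1.674 × 10⁻²⁷ × 5.987 × 10⁻²⁰) = 1.416 × 10⁻²³ kg·m/s.
λ = h/p = 4.68 × 10⁻¹¹ m = 46.8 pm.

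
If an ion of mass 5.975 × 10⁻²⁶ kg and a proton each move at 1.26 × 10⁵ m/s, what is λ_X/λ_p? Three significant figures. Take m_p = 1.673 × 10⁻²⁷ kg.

At fixed v, p = mv so λ = h/(mv) ∝ 1/m.
λ_X/λ_p = m_p/m_X = 1.673 × 10⁻²⁷/5.975 × 10⁻²⁶ = 0.0280.

λ_X/λ_p = 0.0280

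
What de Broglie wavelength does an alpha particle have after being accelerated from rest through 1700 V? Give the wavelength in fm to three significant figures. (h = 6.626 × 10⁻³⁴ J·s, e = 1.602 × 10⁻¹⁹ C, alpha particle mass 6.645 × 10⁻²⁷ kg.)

KE = 2eV = 2 × 1.602 × 10⁻¹⁹ × 1700 = 5.447 × 10⁻¹⁶ J.
p = √(2mKE) = √(2 × 6.645 × 10⁻²⁷ × 5.447 × 10⁻¹⁶) = 2.691 × 10⁻²¹ kg·m/s.
λ = h/p = 6.626 × 10⁻³⁴ / 2.691 × 10⁻²¹ = 2.46 × 10⁻¹³ m = 246 fm.

λ = 246 fm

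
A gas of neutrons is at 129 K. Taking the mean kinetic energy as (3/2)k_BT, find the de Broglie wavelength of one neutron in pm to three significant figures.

λ = 221 pm

KE = (3/2)k_BT = 1.5 × 1.381 × 10⁻²³ × 129 = 2.672 × 10⁻²¹ J.
p = √(2mKE) = √(2 × 1.675 × 10⁻²⁷ × 2.672 × 10⁻²¹) = 2.992 × 10⁻²⁴ kg·m/s.
λ = h/p = 2.21 × 10⁻¹⁰ m = 221 pm.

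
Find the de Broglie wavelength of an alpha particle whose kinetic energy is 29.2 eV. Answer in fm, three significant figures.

λ = 2660 fm

KE = 29.2 eV = 4.678 × 10⁻¹⁸ J.
p = √(2mKE) = √(2 × 6.645 × 10⁻²⁷ × 4.678 × 10⁻¹⁸) = 2.493 × 10⁻²² kg·m/s.
λ = h/p = 6.626 × 10⁻³⁴ / 2.493 × 10⁻²² = 2.66 × 10⁻¹² m = 2660 fm.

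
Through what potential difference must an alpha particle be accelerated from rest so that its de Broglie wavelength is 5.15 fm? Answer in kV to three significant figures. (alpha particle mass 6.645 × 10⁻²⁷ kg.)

p = h/λ = 6.626 × 10⁻³⁴ / 5.150 × 10⁻¹⁵ = 1.287 × 10⁻¹⁹ kg·m/s.
KE = p²/(2m) = 1.246 × 10⁻¹² J.
V = KE/2e = 1.246 × 10⁻¹² / (2 × 1.602 × 10⁻¹⁹) = 3890 kV.

V = 3890 kV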